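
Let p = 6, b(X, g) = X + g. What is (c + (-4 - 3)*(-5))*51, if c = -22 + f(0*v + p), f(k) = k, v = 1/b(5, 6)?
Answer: 969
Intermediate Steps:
v = 1/11 (v = 1/(5 + 6) = 1/11 ≈ 0.090909)
c = -16 (c = -22 + (0*(1/11) + 6) = -22 + (0 + 6) = -22 + 6 = -16)
(c + (-4 - 3)*(-5))*51 = (-16 + (-4 - 3)*(-5))*51 = (-16 - 7*(-5))*51 = (-16 + 35)*51 = 19*51 = 969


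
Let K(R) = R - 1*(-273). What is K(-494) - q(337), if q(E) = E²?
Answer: -113790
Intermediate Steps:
K(R) = 273 + R (K(R) = R + 273 = 273 + R)
K(-494) - q(337) = (273 - 494) - 1*337² = -221 - 1*113569 = -221 - 113569 = -113790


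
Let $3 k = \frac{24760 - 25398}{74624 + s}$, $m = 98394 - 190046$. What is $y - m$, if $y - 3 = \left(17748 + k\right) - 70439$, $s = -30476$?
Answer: $\frac{2580273689}{66222} \approx 38964.0$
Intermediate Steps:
$m = -91652$ ($m = 98394 - 190046 = -91652$)
$k = - \frac{319}{66222}$ ($k = \frac{\left(24760 - 25398\right) \frac{1}{74624 - 30476}}{3} = \frac{\left(-638\right) \frac{1}{44148}}{3} = \frac{1}{3} \left(- \frac{319}{22074}\right) = - \frac{319}{66222} \approx -0.0048171$)
$y = - \frac{3489105055}{66222}$ ($y = 3 + \left(\left(17748 - \frac{319}{66222}\right) - 70439\right) = 3 + \left(\frac{1175307737}{66222} - 70439\right) = 3 - \frac{3489303721}{66222} = - \frac{3489105055}{66222} \approx -52688.0$)
$y - m = - \frac{3489105055}{66222} - -91652 = - \frac{3489105055}{66222} + 91652 = \frac{2580273689}{66222}$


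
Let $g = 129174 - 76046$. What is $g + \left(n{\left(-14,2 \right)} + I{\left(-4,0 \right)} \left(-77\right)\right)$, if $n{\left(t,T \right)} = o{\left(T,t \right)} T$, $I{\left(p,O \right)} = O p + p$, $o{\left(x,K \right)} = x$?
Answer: $53440$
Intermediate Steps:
$I{\left(p,O \right)} = p + O p$
$n{\left(t,T \right)} = T^{2}$ ($n{\left(t,T \right)} = T T = T^{2}$)
$g = 53128$ ($g = 129174 - 76046 = 53128$)
$g + \left(n{\left(-14,2 \right)} + I{\left(-4,0 \right)} \left(-77\right)\right) = 53128 + \left(2^{2} + - 4 \left(1 + 0\right) \left(-77\right)\right) = 53128 + \left(4 + \left(-4\right) 1 \left(-77\right)\right) = 53128 + \left(4 - -308\right) = 53128 + \left(4 + 308\right) = 53128 + 312 = 53440$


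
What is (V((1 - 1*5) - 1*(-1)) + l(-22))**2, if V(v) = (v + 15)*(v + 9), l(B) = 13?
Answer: 7225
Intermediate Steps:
V(v) = (9 + v)*(15 + v) (V(v) = (15 + v)*(9 + v) = (9 + v)*(15 + v))
(V((1 - 1*5) - 1*(-1)) + l(-22))**2 = ((135 + ((1 - 1*5) - 1*(-1))**2 + 24*((1 - 1*5) - 1*(-1))) + 13)**2 = ((135 + ((1 - 5) + 1)**2 + 24*((1 - 5) + 1)) + 13)**2 = ((135 + (-4 + 1)**2 + 24*(-4 + 1)) + 13)**2 = ((135 + (-3)**2 + 24*(-3)) + 13)**2 = ((135 + 9 - 72) + 13)**2 = (72 + 13)**2 = 85**2 = 7225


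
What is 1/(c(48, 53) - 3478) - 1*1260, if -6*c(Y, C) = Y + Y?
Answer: -4402441/3494 ≈ -1260.0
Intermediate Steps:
c(Y, C) = -Y/3 (c(Y, C) = -(Y + Y)/6 = -Y/3)
1/(c(48, 53) - 3478) - 1*1260 = 1/(-1/3*48 - 3478) - 1*1260 = 1/(-16 - 3478) - 1260 = 1/(-3494) - 1260 = -1/3494 - 1260 = -4402441/3494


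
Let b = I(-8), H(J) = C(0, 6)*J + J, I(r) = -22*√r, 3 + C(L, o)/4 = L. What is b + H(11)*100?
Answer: -12100 - 44*I*√2 ≈ -12100.0 - 62.225*I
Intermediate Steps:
C(L, o) = -12 + 4*L
H(J) = -11*J (H(J) = (-12 + 4*0)*J + J = (-12 + 0)*J + J = -12*J + J = -11*J)
b = -44*I*√2 ≈ -62.225*I
b + H(11)*100 = -44*I*√2 - 11*11*100 = -44*I*√2 - 121*100 = -44*I*√2 - 12100 = -12100 - 44*I*√2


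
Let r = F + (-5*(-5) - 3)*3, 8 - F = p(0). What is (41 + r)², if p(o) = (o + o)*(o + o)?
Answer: 13225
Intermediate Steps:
p(o) = 4*o² (p(o) = (2*o)*(2*o) = 4*o²)
F = 8 (F = 8 - 4*0² = 8 - 4*0 = 8 - 1*0 = 8 + 0 = 8)
r = 74 (r = 8 + (-5*(-5) - 3)*3 = 8 + (25 - 3)*3 = 8 + 22*3 = 8 + 66 = 74)
(41 + r)² = (41 + 74)² = 115² = 13225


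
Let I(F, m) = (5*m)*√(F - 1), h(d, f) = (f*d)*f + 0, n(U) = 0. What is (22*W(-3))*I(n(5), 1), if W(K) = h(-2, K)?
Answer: -1980*I ≈ -1980.0*I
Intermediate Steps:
h(d, f) = d*f² (h(d, f) = (d*f)*f + 0 = d*f² + 0 = d*f²)
W(K) = -2*K²
I(F, m) = 5*m*√(-1 + F) (I(F, m) = (5*m)*√(-1 + F) = 5*m*√(-1 + F))
(22*W(-3))*I(n(5), 1) = (22*(-2*(-3)²))*(5*1*√(-1 + 0)) = (22*(-2*9))*(5*1*√(-1)) = (22*(-18))*(5*1*I) = -1980*I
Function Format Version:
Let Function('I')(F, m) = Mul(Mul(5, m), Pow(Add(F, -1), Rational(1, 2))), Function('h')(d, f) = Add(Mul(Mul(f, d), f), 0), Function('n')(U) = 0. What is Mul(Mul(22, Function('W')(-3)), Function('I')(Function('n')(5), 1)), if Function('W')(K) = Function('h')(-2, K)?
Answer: Mul(-1980, I) ≈ Mul(-1980.0, I)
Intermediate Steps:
Function('h')(d, f) = Mul(d, Pow(f, 2)) (Function('h')(d, f) = Add(Mul(Mul(d, f), f), 0) = Add(Mul(d, Pow(f, 2)), 0) = Mul(d, Pow(f, 2)))
Function('W')(K) = Mul(-2, Pow(K, 2))
Function('I')(F, m) = Mul(5, m, Pow(Add(-1, F), Rational(1, 2))) (Function('I')(F, m) = Mul(Mul(5, m), Pow(Add(-1, F), Rational(1, 2))) = Mul(5, m, Pow(Add(-1, F), Rational(1, 2))))
Mul(Mul(22, Function('W')(-3)), Function('I')(Function('n')(5), 1)) = Mul(Mul(22, Mul(-2, Pow(-3, 2))), Mul(5, 1, Pow(Add(-1, 0), Rational(1, 2)))) = Mul(Mul(22, Mul(-2, 9)), Mul(5, 1, Pow(-1, Rational(1, 2)))) = Mul(Mul(22, -18), Mul(5, 1, I)) = Mul(-396, Mul(5, I)) = Mul(-1980, I)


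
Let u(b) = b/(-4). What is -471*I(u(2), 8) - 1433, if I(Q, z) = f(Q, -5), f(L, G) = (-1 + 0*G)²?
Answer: -1904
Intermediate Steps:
u(b) = -b/4 (u(b) = b*(-¼) = -b/4)
f(L, G) = 1 (f(L, G) = (-1 + 0)² = (-1)² = 1)
I(Q, z) = 1
-471*I(u(2), 8) - 1433 = -471*1 - 1433 = -471 - 1433 = -1904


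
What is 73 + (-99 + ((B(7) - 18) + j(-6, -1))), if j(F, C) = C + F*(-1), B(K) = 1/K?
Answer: -272/7 ≈ -38.857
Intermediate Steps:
j(F, C) = C - F
73 + (-99 + ((B(7) - 18) + j(-6, -1))) = 73 + (-99 + ((1/7 - 18) + (-1 - 1*(-6)))) = 73 + (-99 + ((⅐ - 18) + (-1 + 6))) = 73 + (-99 + (-125/7 + 5)) = 73 + (-99 - 90/7) = 73 - 783/7 = -272/7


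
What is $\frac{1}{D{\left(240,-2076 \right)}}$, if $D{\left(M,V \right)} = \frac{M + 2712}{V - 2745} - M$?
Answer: $- \frac{1607}{386664} \approx -0.0041561$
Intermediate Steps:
$D{\left(M,V \right)} = - M + \frac{2712 + M}{-2745 + V}$ ($D{\left(M,V \right)} = \frac{2712 + M}{-2745 + V} - M = - M + \frac{2712 + M}{-2745 + V}$)
$\frac{1}{D{\left(240,-2076 \right)}} = \frac{1}{\frac{1}{-2745 - 2076} \left(2712 + 2746 \cdot 240 - 240 \left(-2076\right)\right)} = \frac{1}{\frac{1}{-4821} \left(2712 + 659040 + 498240\right)} = \frac{1}{\left(- \frac{1}{4821}\right) 1159992} = \frac{1}{- \frac{386664}{1607}} = - \frac{1607}{386664}$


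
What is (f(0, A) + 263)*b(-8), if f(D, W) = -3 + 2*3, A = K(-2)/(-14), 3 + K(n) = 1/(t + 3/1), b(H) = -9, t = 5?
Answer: -2394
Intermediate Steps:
K(n) = -23/8 (K(n) = -3 + 1/(5 + 3/1) = -3 + 1/(5 + 3*1) = -3 + 1/(5 + 3) = -3 + 1/8 = -23/8)
A = 23/112 (A = -23/8/(-14) = -23/8*(-1/14) = 23/112 ≈ 0.20536)
f(D, W) = 3 (f(D, W) = -3 + 6 = 3)
(f(0, A) + 263)*b(-8) = (3 + 263)*(-9) = 266*(-9) = -2394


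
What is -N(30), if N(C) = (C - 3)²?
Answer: -729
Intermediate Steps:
N(C) = (-3 + C)²
-N(30) = -(-3 + 30)² = -1*27² = -1*729 = -729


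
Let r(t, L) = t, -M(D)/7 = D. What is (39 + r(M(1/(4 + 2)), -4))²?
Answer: 51529/36 ≈ 1431.4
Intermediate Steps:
M(D) = -7*D
(39 + r(M(1/(4 + 2)), -4))² = (39 - 7/(4 + 2))² = (39 - 7/6)² = (227/6)² = 51529/36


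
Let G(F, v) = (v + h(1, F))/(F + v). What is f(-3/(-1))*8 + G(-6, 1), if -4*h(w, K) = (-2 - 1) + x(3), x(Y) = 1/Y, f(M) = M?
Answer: 71/3 ≈ 23.667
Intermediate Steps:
h(w, K) = ⅔ (h(w, K) = -((-2 - 1) + 1/3)/4 = -(-3 + ⅓)/4 = -¼*(-8/3) = ⅔)
G(F, v) = (⅔ + v)/(F + v) (G(F, v) = (v + ⅔)/(F + v) = (⅔ + v)/(F + v))
f(-3/(-1))*8 + G(-6, 1) = -3/(-1)*8 + (⅔ + 1)/(-6 + 1) = -3*(-1)*8 + (5/3)/(-5) = 3*8 - ⅕*5/3 = 24 - ⅓ = 71/3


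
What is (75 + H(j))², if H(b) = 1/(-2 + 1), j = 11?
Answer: 5476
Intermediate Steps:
H(b) = -1 (H(b) = 1/(-1) = -1)
(75 + H(j))² = (75 - 1)² = 74² = 5476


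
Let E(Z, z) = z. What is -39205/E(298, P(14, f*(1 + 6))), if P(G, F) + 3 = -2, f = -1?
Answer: 7841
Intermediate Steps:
P(G, F) = -5 (P(G, F) = -3 - 2 = -5)
-39205/E(298, P(14, f*(1 + 6))) = -39205/(-5) = -39205*(-1/5) = 7841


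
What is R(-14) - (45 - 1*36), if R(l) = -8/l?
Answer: -59/7 ≈ -8.4286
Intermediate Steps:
R(-14) - (45 - 1*36) = -8/(-14) - (45 - 1*36) = -8*(-1/14) - (45 - 36) = 4/7 - 1*9 = 4/7 - 9 = -59/7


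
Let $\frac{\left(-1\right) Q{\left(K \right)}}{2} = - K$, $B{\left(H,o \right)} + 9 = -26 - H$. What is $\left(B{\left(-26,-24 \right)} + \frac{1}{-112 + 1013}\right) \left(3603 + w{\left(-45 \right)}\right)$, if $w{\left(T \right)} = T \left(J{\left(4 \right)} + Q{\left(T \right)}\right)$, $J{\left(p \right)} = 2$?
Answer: $- \frac{61320804}{901} \approx -68059.0$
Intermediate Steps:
$B{\left(H,o \right)} = -35 - H$ ($B{\left(H,o \right)} = -9 - \left(26 + H\right) = -35 - H$)
$Q{\left(K \right)} = 2 K$ ($Q{\left(K \right)} = - 2 \left(- K\right) = 2 K$)
$w{\left(T \right)} = T \left(2 + 2 T\right)$
$\left(B{\left(-26,-24 \right)} + \frac{1}{-112 + 1013}\right) \left(3603 + w{\left(-45 \right)}\right) = \left(\left(-35 - -26\right) + \frac{1}{-112 + 1013}\right) \left(3603 + 2 \left(-45\right) \left(1 - 45\right)\right) = \left(\left(-35 + 26\right) + \frac{1}{901}\right) \left(3603 + 2 \left(-45\right) \left(-44\right)\right) = \left(-9 + \frac{1}{901}\right) \left(3603 + 3960\right) = \left(- \frac{8108}{901}\right) 7563 = - \frac{61320804}{901}$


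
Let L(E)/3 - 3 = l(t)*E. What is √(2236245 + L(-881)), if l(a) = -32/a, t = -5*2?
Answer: √55694910/5 ≈ 1492.6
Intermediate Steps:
t = -10
L(E) = 9 + 48*E/5 (L(E) = 9 + 3*((-32/(-10))*E) = 9 + 3*((-32*(-⅒))*E) = 9 + 3*(16*E/5) = 9 + 48*E/5)
√(2236245 + L(-881)) = √(2236245 + (9 + (48/5)*(-881))) = √(2236245 + (9 - 42288/5)) = √(2236245 - 42243/5) = √(11138982/5) = √55694910/5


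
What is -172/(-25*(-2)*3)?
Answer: -86/75 ≈ -1.1467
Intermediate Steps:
-172/(-25*(-2)*3) = -172/(-5*(-10)*3) = -172/(50*3) = -172/150 = -172*1/150 = -86/75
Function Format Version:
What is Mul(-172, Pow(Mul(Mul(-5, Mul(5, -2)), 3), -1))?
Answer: Rational(-86, 75) ≈ -1.1467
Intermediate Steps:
Mul(-172, Pow(Mul(Mul(-5, Mul(5, -2)), 3), -1)) = Mul(-172, Pow(Mul(Mul(-5, -10), 3), -1)) = Mul(-172, Pow(Mul(50, 3), -1)) = Mul(-172, Pow(150, -1)) = Mul(-172, Rational(1, 150)) = Rational(-86, 75)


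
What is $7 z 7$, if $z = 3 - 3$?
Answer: $0$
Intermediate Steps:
$z = 0$
$7 z 7 = 7 \cdot 0 \cdot 7 = 0 \cdot 7 = 0$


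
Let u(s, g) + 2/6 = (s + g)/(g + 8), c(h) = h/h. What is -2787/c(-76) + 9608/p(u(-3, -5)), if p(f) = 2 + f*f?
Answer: -21049/11 ≈ -1913.5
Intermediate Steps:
c(h) = 1
u(s, g) = -1/3 + (g + s)/(8 + g) (u(s, g) = -1/3 + (s + g)/(g + 8) = -1/3 + (g + s)/(8 + g))
p(f) = 2 + f**2
-2787/c(-76) + 9608/p(u(-3, -5)) = -2787/1 + 9608/(2 + ((-8 + 2*(-5) + 3*(-3))/(3*(8 - 5)))**2) = -2787*1 + 9608/(2 + ((1/3)*(-8 - 10 - 9)/3)**2) = -2787 + 9608/(2 + ((1/3)*(1/3)*(-27))**2) = -2787 + 9608/(2 + (-3)**2) = -2787 + 9608/(2 + 9) = -2787 + 9608/11 = -21049/11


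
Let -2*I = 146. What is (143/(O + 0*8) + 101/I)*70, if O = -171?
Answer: -1939700/12483 ≈ -155.39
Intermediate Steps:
I = -73 (I = -½*146 = -73)
(143/(O + 0*8) + 101/I)*70 = (143/(-171 + 0*8) + 101/(-73))*70 = (143/(-171 + 0) + 101*(-1/73))*70 = (143/(-171) - 101/73)*70 = (143*(-1/171) - 101/73)*70 = (-143/171 - 101/73)*70 = -27710/12483*70 = -1939700/12483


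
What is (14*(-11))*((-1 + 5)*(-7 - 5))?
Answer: 7392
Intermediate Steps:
(14*(-11))*((-1 + 5)*(-7 - 5)) = -616*(-12) = -154*(-48) = 7392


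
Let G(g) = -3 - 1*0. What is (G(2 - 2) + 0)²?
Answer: 9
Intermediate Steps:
G(g) = -3 (G(g) = -3 + 0 = -3)
(G(2 - 2) + 0)² = (-3 + 0)² = (-3)² = 9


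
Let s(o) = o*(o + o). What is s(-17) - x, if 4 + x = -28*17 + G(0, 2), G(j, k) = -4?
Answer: 1062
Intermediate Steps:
s(o) = 2*o² (s(o) = o*(2*o) = 2*o²)
x = -484 (x = -4 + (-28*17 - 4) = -4 + (-476 - 4) = -4 - 480 = -484)
s(-17) - x = 2*(-17)² - 1*(-484) = 2*289 + 484 = 578 + 484 = 1062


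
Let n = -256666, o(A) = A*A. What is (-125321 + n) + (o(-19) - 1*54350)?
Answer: -435976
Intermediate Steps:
o(A) = A**2
(-125321 + n) + (o(-19) - 1*54350) = (-125321 - 256666) + ((-19)**2 - 1*54350) = -381987 + (361 - 54350) = -381987 - 53989 = -435976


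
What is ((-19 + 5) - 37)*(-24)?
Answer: 1224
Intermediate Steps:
((-19 + 5) - 37)*(-24) = (-14 - 37)*(-24) = -51*(-24) = 1224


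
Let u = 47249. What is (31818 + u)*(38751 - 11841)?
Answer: 2127692970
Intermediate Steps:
(31818 + u)*(38751 - 11841) = (31818 + 47249)*(38751 - 11841) = 79067*26910 = 2127692970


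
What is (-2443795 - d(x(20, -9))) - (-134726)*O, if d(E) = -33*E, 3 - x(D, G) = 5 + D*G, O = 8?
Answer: -1360113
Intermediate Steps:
x(D, G) = -2 - D*G (x(D, G) = 3 - (5 + D*G) = 3 + (-5 - D*G) = -2 - D*G)
(-2443795 - d(x(20, -9))) - (-134726)*O = (-2443795 - (-33)*(-2 - 1*20*(-9))) - (-134726)*8 = (-2443795 - (-33)*(-2 + 180)) - 1*(-1077808) = (-2443795 - (-33)*178) + 1077808 = (-2443795 - 1*(-5874)) + 1077808 = (-2443795 + 5874) + 1077808 = -2437921 + 1077808 = -1360113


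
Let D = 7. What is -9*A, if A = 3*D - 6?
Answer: -135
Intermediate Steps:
A = 15 (A = 3*7 - 6 = 21 - 6 = 15)
-9*A = -9*15 = -135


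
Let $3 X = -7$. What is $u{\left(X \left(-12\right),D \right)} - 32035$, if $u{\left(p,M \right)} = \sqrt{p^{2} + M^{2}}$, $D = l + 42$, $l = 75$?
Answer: $-32035 + \sqrt{14473} \approx -31915.0$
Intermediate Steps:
$X = - \frac{7}{3}$ ($X = \frac{1}{3} \left(-7\right) = - \frac{7}{3} \approx -2.3333$)
$D = 117$ ($D = 75 + 42 = 117$)
$u{\left(p,M \right)} = \sqrt{M^{2} + p^{2}}$
$u{\left(X \left(-12\right),D \right)} - 32035 = \sqrt{117^{2} + \left(\left(- \frac{7}{3}\right) \left(-12\right)\right)^{2}} - 32035 = \sqrt{13689 + 28^{2}} - 32035 = \sqrt{13689 + 784} - 32035 = \sqrt{14473} - 32035 = -32035 + \sqrt{14473}$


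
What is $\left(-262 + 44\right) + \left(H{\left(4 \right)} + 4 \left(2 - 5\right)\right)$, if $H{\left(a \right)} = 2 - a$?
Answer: $-232$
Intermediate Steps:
$\left(-262 + 44\right) + \left(H{\left(4 \right)} + 4 \left(2 - 5\right)\right) = \left(-262 + 44\right) + \left(\left(2 - 4\right) + 4 \left(2 - 5\right)\right) = -218 + \left(\left(2 - 4\right) + 4 \left(2 - 5\right)\right) = -218 + \left(-2 + 4 \left(-3\right)\right) = -218 - 14 = -232$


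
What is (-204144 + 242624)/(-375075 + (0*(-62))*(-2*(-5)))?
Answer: -7696/75015 ≈ -0.10259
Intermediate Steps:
(-204144 + 242624)/(-375075 + (0*(-62))*(-2*(-5))) = 38480/(-375075 + 0*10) = 38480/(-375075 + 0) = 38480/(-375075) = 38480*(-1/375075) = -7696/75015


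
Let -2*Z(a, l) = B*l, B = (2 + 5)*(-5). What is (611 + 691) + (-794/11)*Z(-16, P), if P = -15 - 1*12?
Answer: 389487/11 ≈ 35408.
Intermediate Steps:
P = -27 (P = -15 - 12 = -27)
B = -35 (B = 7*(-5) = -35)
Z(a, l) = 35*l/2 (Z(a, l) = -(-35)*l/2 = 35*l/2)
(611 + 691) + (-794/11)*Z(-16, P) = (611 + 691) + (-794/11)*((35/2)*(-27)) = 1302 - 794*1/11*(-945/2) = 1302 - 794/11*(-945/2) = 1302 + 375165/11 = 389487/11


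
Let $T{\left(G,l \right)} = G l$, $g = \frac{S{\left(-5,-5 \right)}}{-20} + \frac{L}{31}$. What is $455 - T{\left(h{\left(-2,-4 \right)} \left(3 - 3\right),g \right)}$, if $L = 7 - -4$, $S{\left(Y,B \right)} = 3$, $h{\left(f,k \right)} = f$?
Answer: $455$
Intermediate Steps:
$L = 11$ ($L = 7 + 4 = 11$)
$g = \frac{127}{620}$ ($g = \frac{3}{-20} + \frac{11}{31} = 3 \left(- \frac{1}{20}\right) + 11 \cdot \frac{1}{31} = - \frac{3}{20} + \frac{11}{31} = \frac{127}{620} \approx 0.20484$)
$455 - T{\left(h{\left(-2,-4 \right)} \left(3 - 3\right),g \right)} = 455 - - 2 \left(3 - 3\right) \frac{127}{620} = 455 - \left(-2\right) 0 \cdot \frac{127}{620} = 455 - 0 \cdot \frac{127}{620} = 455 - 0 = 455 + 0 = 455$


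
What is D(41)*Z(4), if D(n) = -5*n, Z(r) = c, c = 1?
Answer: -205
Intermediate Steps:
Z(r) = 1
D(41)*Z(4) = -5*41*1 = -205*1 = -205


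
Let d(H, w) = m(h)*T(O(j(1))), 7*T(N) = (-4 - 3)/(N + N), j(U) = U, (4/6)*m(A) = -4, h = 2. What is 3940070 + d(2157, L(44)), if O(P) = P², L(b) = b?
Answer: 3940073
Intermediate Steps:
m(A) = -6 (m(A) = (3/2)*(-4) = -6)
T(N) = -1/(2*N) (T(N) = ((-4 - 3)/(N + N))/7 = (-7*1/(2*N))/7 = (-7/(2*N))/7 = -1/(2*N))
d(H, w) = 3 (d(H, w) = -(-3)/(1²) = -(-3)/1 = -(-3) = -6*(-½) = 3)
3940070 + d(2157, L(44)) = 3940070 + 3 = 3940073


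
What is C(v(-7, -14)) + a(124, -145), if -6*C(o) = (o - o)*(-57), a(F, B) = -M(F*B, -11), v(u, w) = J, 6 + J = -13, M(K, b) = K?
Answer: 17980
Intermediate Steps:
J = -19 (J = -6 - 13 = -19)
v(u, w) = -19
a(F, B) = -B*F (a(F, B) = -F*B = -B*F)
C(o) = 0 (C(o) = -(o - o)*(-57)/6 = -0*(-57) = -⅙*0 = 0)
C(v(-7, -14)) + a(124, -145) = 0 - 1*(-145)*124 = 0 + 17980 = 17980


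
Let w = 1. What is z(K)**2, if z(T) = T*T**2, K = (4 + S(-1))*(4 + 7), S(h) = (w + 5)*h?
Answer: 113379904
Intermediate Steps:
S(h) = 6*h (S(h) = (1 + 5)*h = 6*h)
K = -22 (K = (4 + 6*(-1))*(4 + 7) = (4 - 6)*11 = -2*11 = -22)
z(T) = T**3
z(K)**2 = ((-22)**3)**2 = (-10648)**2 = 113379904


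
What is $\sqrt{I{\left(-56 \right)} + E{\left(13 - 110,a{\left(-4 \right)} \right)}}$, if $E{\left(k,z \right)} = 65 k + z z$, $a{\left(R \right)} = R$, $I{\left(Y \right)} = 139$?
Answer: $5 i \sqrt{246} \approx 78.422 i$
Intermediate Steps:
$E{\left(k,z \right)} = z^{2} + 65 k$ ($E{\left(k,z \right)} = 65 k + z^{2} = z^{2} + 65 k$)
$\sqrt{I{\left(-56 \right)} + E{\left(13 - 110,a{\left(-4 \right)} \right)}} = \sqrt{139 + \left(\left(-4\right)^{2} + 65 \left(13 - 110\right)\right)} = \sqrt{139 + \left(16 + 65 \left(-97\right)\right)} = \sqrt{139 + \left(16 - 6305\right)} = \sqrt{139 - 6289} = \sqrt{-6150} = 5 i \sqrt{246}$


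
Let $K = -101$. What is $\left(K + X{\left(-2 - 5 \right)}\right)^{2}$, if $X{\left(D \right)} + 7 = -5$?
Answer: $12769$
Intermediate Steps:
$X{\left(D \right)} = -12$ ($X{\left(D \right)} = -7 - 5 = -12$)
$\left(K + X{\left(-2 - 5 \right)}\right)^{2} = \left(-101 - 12\right)^{2} = \left(-113\right)^{2} = 12769$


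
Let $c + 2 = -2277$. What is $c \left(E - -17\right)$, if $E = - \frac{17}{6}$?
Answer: $- \frac{193715}{6} \approx -32286.0$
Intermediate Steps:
$c = -2279$ ($c = -2 - 2277 = -2279$)
$E = - \frac{17}{6}$ ($E = \left(-17\right) \frac{1}{6} = - \frac{17}{6} \approx -2.8333$)
$c \left(E - -17\right) = - 2279 \left(- \frac{17}{6} - -17\right) = - 2279 \left(- \frac{17}{6} + 17\right) = \left(-2279\right) \frac{85}{6} = - \frac{193715}{6}$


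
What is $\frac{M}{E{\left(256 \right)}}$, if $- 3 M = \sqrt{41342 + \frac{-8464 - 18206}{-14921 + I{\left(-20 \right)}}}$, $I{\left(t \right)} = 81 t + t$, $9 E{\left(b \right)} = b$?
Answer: $- \frac{3 \sqrt{2834794115363}}{2119808} \approx -2.3828$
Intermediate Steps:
$E{\left(b \right)} = \frac{b}{9}$
$I{\left(t \right)} = 82 t$
$M = - \frac{2 \sqrt{2834794115363}}{49683}$ ($M = - \frac{\sqrt{41342 + \frac{-8464 - 18206}{-14921 + 82 \left(-20\right)}}}{3} = - \frac{\sqrt{41342 - \frac{26670}{-14921 - 1640}}}{3} = - \frac{\sqrt{41342 - \frac{26670}{-16561}}}{3} = - \frac{\sqrt{41342 - - \frac{26670}{16561}}}{3} = - \frac{\sqrt{41342 + \frac{26670}{16561}}}{3} = - \frac{\sqrt{\frac{684691532}{16561}}}{3} = - \frac{\frac{2}{16561} \sqrt{2834794115363}}{3} = - \frac{2 \sqrt{2834794115363}}{49683} \approx -67.777$)
$\frac{M}{E{\left(256 \right)}} = \frac{\left(- \frac{2}{49683}\right) \sqrt{2834794115363}}{\frac{1}{9} \cdot 256} = \frac{\left(- \frac{2}{49683}\right) \sqrt{2834794115363}}{\frac{256}{9}} = - \frac{2 \sqrt{2834794115363}}{49683} \cdot \frac{9}{256} = - \frac{3 \sqrt{2834794115363}}{2119808}$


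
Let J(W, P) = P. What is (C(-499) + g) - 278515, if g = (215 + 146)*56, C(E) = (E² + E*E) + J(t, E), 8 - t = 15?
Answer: 239204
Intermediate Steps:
t = -7 (t = 8 - 1*15 = 8 - 15 = -7)
C(E) = E + 2*E² (C(E) = (E² + E*E) + E = (E² + E²) + E = 2*E² + E = E + 2*E²)
g = 20216 (g = 361*56 = 20216)
(C(-499) + g) - 278515 = (-499*(1 + 2*(-499)) + 20216) - 278515 = (-499*(1 - 998) + 20216) - 278515 = (-499*(-997) + 20216) - 278515 = (497503 + 20216) - 278515 = 517719 - 278515 = 239204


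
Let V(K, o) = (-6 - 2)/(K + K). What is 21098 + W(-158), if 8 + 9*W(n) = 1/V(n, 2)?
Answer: 42203/2 ≈ 21102.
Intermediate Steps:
V(K, o) = -4/K (V(K, o) = -8*1/(2*K) = -4/K)
W(n) = -8/9 - n/36 (W(n) = -8/9 + 1/(9*((-4/n))) = -8/9 + (-n/4)/9 = -8/9 - n/36)
21098 + W(-158) = 21098 + (-8/9 - 1/36*(-158)) = 21098 + (-8/9 + 79/18) = 21098 + 7/2 = 42203/2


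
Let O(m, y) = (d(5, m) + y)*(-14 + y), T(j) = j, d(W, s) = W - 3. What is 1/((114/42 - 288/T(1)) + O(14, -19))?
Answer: 7/1930 ≈ 0.0036269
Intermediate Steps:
d(W, s) = -3 + W
O(m, y) = (-14 + y)*(2 + y) (O(m, y) = ((-3 + 5) + y)*(-14 + y) = (2 + y)*(-14 + y) = (-14 + y)*(2 + y))
1/((114/42 - 288/T(1)) + O(14, -19)) = 1/((114/42 - 288/1) + (-28 + (-19)² - 12*(-19))) = 1/((114*(1/42) - 288*1) + (-28 + 361 + 228)) = 1/((19/7 - 288) + 561) = 1/(-1997/7 + 561) = 1/(1930/7) = 7/1930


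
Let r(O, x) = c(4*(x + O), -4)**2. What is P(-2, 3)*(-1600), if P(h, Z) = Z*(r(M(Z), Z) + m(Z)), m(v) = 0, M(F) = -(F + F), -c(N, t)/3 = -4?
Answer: -691200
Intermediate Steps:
c(N, t) = 12 (c(N, t) = -3*(-4) = 12)
M(F) = -2*F
r(O, x) = 144 (r(O, x) = 12**2 = 144)
P(h, Z) = 144*Z (P(h, Z) = Z*(144 + 0) = Z*144 = 144*Z)
P(-2, 3)*(-1600) = (144*3)*(-1600) = 432*(-1600) = -691200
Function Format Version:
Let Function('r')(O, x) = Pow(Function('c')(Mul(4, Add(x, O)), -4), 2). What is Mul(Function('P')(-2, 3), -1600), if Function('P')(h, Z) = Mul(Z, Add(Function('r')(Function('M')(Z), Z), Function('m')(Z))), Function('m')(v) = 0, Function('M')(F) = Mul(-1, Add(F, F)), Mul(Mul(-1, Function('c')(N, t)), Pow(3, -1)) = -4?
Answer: -691200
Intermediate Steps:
Function('c')(N, t) = 12 (Function('c')(N, t) = Mul(-3, -4) = 12)
Function('M')(F) = Mul(-2, F) (Function('M')(F) = Mul(-1, Mul(2, F)) = Mul(-2, F))
Function('r')(O, x) = 144 (Function('r')(O, x) = Pow(12, 2) = 144)
Function('P')(h, Z) = Mul(144, Z) (Function('P')(h, Z) = Mul(Z, Add(144, 0)) = Mul(Z, 144) = Mul(144, Z))
Mul(Function('P')(-2, 3), -1600) = Mul(Mul(144, 3), -1600) = Mul(432, -1600) = -691200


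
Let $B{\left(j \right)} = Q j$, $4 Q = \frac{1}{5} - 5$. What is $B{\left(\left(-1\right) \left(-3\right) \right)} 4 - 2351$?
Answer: $- \frac{11827}{5} \approx -2365.4$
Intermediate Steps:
$Q = - \frac{6}{5}$ ($Q = \frac{\frac{1}{5} - 5}{4} = \frac{1}{4} \left(- \frac{24}{5}\right) = - \frac{6}{5} \approx -1.2$)
$B{\left(j \right)} = - \frac{6 j}{5}$
$B{\left(\left(-1\right) \left(-3\right) \right)} 4 - 2351 = - \frac{6 \left(\left(-1\right) \left(-3\right)\right)}{5} \cdot 4 - 2351 = \left(- \frac{6}{5}\right) 3 \cdot 4 - 2351 = \left(- \frac{18}{5}\right) 4 - 2351 = - \frac{72}{5} - 2351 = - \frac{11827}{5}$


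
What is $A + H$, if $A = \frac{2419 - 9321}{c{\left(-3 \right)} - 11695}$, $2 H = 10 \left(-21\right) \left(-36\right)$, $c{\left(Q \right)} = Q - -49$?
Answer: $\frac{44040122}{11649} \approx 3780.6$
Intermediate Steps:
$c{\left(Q \right)} = 49 + Q$ ($c{\left(Q \right)} = Q + 49 = 49 + Q$)
$H = 3780$ ($H = \frac{10 \left(-21\right) \left(-36\right)}{2} = \frac{\left(-210\right) \left(-36\right)}{2} = \frac{1}{2} \cdot 7560 = 3780$)
$A = \frac{6902}{11649}$ ($A = \frac{2419 - 9321}{\left(49 - 3\right) - 11695} = - \frac{6902}{46 - 11695} = - \frac{6902}{-11649} = \left(-6902\right) \left(- \frac{1}{11649}\right) = \frac{6902}{11649} \approx 0.5925$)
$A + H = \frac{6902}{11649} + 3780 = \frac{44040122}{11649}$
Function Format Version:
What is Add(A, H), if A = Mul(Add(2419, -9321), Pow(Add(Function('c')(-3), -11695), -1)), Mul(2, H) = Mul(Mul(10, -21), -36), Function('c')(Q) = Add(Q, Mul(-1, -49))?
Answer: Rational(44040122, 11649) ≈ 3780.6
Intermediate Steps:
Function('c')(Q) = Add(49, Q) (Function('c')(Q) = Add(Q, 49) = Add(49, Q))
H = 3780 (H = Mul(Rational(1, 2), Mul(Mul(10, -21), -36)) = Mul(Rational(1, 2), Mul(-210, -36)) = Mul(Rational(1, 2), 7560) = 3780)
A = Rational(6902, 11649) (A = Mul(Add(2419, -9321), Pow(Add(Add(49, -3), -11695), -1)) = Mul(-6902, Pow(Add(46, -11695), -1)) = Mul(-6902, Pow(-11649, -1)) = Mul(-6902, Rational(-1, 11649)) = Rational(6902, 11649) ≈ 0.59250)
Add(A, H) = Add(Rational(6902, 11649), 3780) = Rational(44040122, 11649)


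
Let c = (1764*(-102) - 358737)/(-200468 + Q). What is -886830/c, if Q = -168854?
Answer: -21835055284/35911 ≈ -6.0803e+5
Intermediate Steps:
c = 538665/369322 (c = (1764*(-102) - 358737)/(-200468 - 168854) = (-179928 - 358737)/(-369322) = -538665*(-1/369322) = 538665/369322 ≈ 1.4585)
-886830/c = -886830/538665/369322 = -886830*369322/538665 = -21835055284/35911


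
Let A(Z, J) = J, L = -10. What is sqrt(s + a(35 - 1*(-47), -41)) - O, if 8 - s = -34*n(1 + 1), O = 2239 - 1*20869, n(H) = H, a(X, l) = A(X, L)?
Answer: 18630 + sqrt(66) ≈ 18638.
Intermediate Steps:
a(X, l) = -10
O = -18630 (O = 2239 - 20869 = -18630)
s = 76 (s = 8 - (-34)*(1 + 1) = 8 - (-34)*2 = 8 - 1*(-68) = 8 + 68 = 76)
sqrt(s + a(35 - 1*(-47), -41)) - O = sqrt(76 - 10) - 1*(-18630) = sqrt(66) + 18630 = 18630 + sqrt(66)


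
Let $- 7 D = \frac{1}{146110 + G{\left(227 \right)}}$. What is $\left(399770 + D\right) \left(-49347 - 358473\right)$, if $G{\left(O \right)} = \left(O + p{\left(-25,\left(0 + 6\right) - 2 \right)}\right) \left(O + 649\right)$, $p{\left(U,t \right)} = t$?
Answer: $- \frac{28405938012497070}{174233} \approx -1.6303 \cdot 10^{11}$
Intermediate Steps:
$G{\left(O \right)} = \left(4 + O\right) \left(649 + O\right)$ ($G{\left(O \right)} = \left(O + \left(\left(0 + 6\right) - 2\right)\right) \left(O + 649\right) = \left(O + \left(6 - 2\right)\right) \left(649 + O\right) = \left(O + 4\right) \left(649 + O\right) = \left(4 + O\right) \left(649 + O\right)$)
$D = - \frac{1}{2439262}$ ($D = - \frac{1}{7 \left(146110 + \left(2596 + 227^{2} + 653 \cdot 227\right)\right)} = - \frac{1}{7 \left(146110 + \left(2596 + 51529 + 148231\right)\right)} = - \frac{1}{7 \left(146110 + 202356\right)} = - \frac{1}{7 \cdot 348466} = \left(- \frac{1}{7}\right) \frac{1}{348466} = - \frac{1}{2439262} \approx -4.0996 \cdot 10^{-7}$)
$\left(399770 + D\right) \left(-49347 - 358473\right) = \left(399770 - \frac{1}{2439262}\right) \left(-49347 - 358473\right) = \frac{975143769739}{2439262} \left(-407820\right) = - \frac{28405938012497070}{174233}$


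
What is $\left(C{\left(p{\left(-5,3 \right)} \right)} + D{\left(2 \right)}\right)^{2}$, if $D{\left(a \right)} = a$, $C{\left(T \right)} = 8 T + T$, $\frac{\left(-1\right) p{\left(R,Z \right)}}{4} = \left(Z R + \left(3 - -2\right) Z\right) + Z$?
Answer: $11236$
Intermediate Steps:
$p{\left(R,Z \right)} = - 24 Z - 4 R Z$ ($p{\left(R,Z \right)} = - 4 \left(\left(Z R + \left(3 - -2\right) Z\right) + Z\right) = - 4 \left(\left(R Z + \left(3 + 2\right) Z\right) + Z\right) = - 4 \left(\left(R Z + 5 Z\right) + Z\right) = - 4 \left(\left(5 Z + R Z\right) + Z\right) = - 4 \left(6 Z + R Z\right) = - 24 Z - 4 R Z$)
$C{\left(T \right)} = 9 T$
$\left(C{\left(p{\left(-5,3 \right)} \right)} + D{\left(2 \right)}\right)^{2} = \left(9 \left(\left(-4\right) 3 \left(6 - 5\right)\right) + 2\right)^{2} = \left(9 \left(\left(-4\right) 3 \cdot 1\right) + 2\right)^{2} = \left(9 \left(-12\right) + 2\right)^{2} = \left(-108 + 2\right)^{2} = \left(-106\right)^{2} = 11236$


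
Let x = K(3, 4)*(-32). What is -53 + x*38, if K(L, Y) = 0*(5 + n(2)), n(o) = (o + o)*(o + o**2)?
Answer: -53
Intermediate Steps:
n(o) = 2*o*(o + o**2) (n(o) = (2*o)*(o + o**2) = 2*o*(o + o**2))
K(L, Y) = 0 (K(L, Y) = 0*(5 + 2*2**2*(1 + 2)) = 0*(5 + 2*4*3) = 0*(5 + 24) = 0*29 = 0)
x = 0 (x = 0*(-32) = 0)
-53 + x*38 = -53 + 0*38 = -53 + 0 = -53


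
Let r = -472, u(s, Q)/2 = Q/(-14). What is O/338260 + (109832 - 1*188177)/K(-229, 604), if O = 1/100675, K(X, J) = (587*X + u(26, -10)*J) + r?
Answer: 747036116800829/1278024781689500 ≈ 0.58452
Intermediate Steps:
u(s, Q) = -Q/7 (u(s, Q) = 2*(Q/(-14)) = 2*(Q*(-1/14)) = 2*(-Q/14) = -Q/7)
K(X, J) = -472 + 587*X + 10*J/7 (K(X, J) = (587*X + (-⅐*(-10))*J) - 472 = (587*X + 10*J/7) - 472 = -472 + 587*X + 10*J/7)
O = 1/100675 ≈ 9.9329e-6
O/338260 + (109832 - 1*188177)/K(-229, 604) = (1/100675)/338260 + (109832 - 1*188177)/(-472 + 587*(-229) + (10/7)*604) = (1/100675)*(1/338260) + (109832 - 188177)/(-472 - 134423 + 6040/7) = 1/34054325500 - 78345/(-938225/7) = 1/34054325500 - 78345*(-7/938225) = 1/34054325500 + 109683/187645 = 747036116800829/1278024781689500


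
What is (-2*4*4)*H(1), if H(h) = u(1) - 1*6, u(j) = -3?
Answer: 288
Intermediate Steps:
H(h) = -9 (H(h) = -3 - 1*6 = -3 - 6 = -9)
(-2*4*4)*H(1) = (-2*4*4)*(-9) = -8*4*(-9) = -32*(-9) = 288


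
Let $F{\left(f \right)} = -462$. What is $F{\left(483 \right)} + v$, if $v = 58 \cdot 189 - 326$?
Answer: $10174$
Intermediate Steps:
$v = 10636$ ($v = 10962 - 326 = 10636$)
$F{\left(483 \right)} + v = -462 + 10636 = 10174$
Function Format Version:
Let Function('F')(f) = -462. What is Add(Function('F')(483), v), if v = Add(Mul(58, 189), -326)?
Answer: 10174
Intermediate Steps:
v = 10636 (v = Add(10962, -326) = 10636)
Add(Function('F')(483), v) = Add(-462, 10636) = 10174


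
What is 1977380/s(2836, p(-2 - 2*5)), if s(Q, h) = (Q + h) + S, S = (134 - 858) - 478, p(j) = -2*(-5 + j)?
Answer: 494345/417 ≈ 1185.5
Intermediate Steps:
p(j) = 10 - 2*j
S = -1202 (S = -724 - 478 = -1202)
s(Q, h) = -1202 + Q + h (s(Q, h) = (Q + h) - 1202 = -1202 + Q + h)
1977380/s(2836, p(-2 - 2*5)) = 1977380/(-1202 + 2836 + (10 - 2*(-2 - 2*5))) = 1977380/(-1202 + 2836 + (10 - 2*(-2 - 10))) = 1977380/(-1202 + 2836 + (10 - 2*(-12))) = 1977380/(-1202 + 2836 + (10 + 24)) = 1977380/(-1202 + 2836 + 34) = 1977380/1668 = 1977380*(1/1668) = 494345/417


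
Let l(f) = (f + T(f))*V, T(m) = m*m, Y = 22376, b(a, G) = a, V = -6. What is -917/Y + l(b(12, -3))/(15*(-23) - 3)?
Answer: 1718735/648904 ≈ 2.6487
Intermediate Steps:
T(m) = m²
l(f) = -6*f - 6*f² (l(f) = (f + f²)*(-6) = -6*f - 6*f²)
-917/Y + l(b(12, -3))/(15*(-23) - 3) = -917/22376 + (6*12*(-1 - 1*12))/(15*(-23) - 3) = -917*1/22376 + (6*12*(-1 - 12))/(-345 - 3) = -917/22376 + (6*12*(-13))/(-348) = -917/22376 - 936*(-1/348) = -917/22376 + 78/29 = 1718735/648904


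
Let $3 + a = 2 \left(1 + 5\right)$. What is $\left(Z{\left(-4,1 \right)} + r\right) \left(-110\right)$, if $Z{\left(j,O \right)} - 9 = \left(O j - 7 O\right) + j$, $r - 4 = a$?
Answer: $-770$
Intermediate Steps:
$a = 9$ ($a = -3 + 2 \left(1 + 5\right) = -3 + 2 \cdot 6 = -3 + 12 = 9$)
$r = 13$ ($r = 4 + 9 = 13$)
$Z{\left(j,O \right)} = 9 + j - 7 O + O j$ ($Z{\left(j,O \right)} = 9 + \left(\left(O j - 7 O\right) + j\right) = 9 + \left(\left(- 7 O + O j\right) + j\right) = 9 + \left(j - 7 O + O j\right) = 9 + j - 7 O + O j$)
$\left(Z{\left(-4,1 \right)} + r\right) \left(-110\right) = \left(\left(9 - 4 - 7 + 1 \left(-4\right)\right) + 13\right) \left(-110\right) = \left(\left(9 - 4 - 7 - 4\right) + 13\right) \left(-110\right) = \left(-6 + 13\right) \left(-110\right) = 7 \left(-110\right) = -770$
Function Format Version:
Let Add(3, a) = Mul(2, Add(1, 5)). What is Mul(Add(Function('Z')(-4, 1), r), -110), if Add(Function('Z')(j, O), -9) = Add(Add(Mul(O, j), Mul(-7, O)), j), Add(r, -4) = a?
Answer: -770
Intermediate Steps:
a = 9 (a = Add(-3, Mul(2, Add(1, 5))) = Add(-3, Mul(2, 6)) = Add(-3, 12) = 9)
r = 13 (r = Add(4, 9) = 13)
Function('Z')(j, O) = Add(9, j, Mul(-7, O), Mul(O, j)) (Function('Z')(j, O) = Add(9, Add(Add(Mul(O, j), Mul(-7, O)), j)) = Add(9, Add(Add(Mul(-7, O), Mul(O, j)), j)) = Add(9, Add(j, Mul(-7, O), Mul(O, j))) = Add(9, j, Mul(-7, O), Mul(O, j)))
Mul(Add(Function('Z')(-4, 1), r), -110) = Mul(Add(Add(9, -4, Mul(-7, 1), Mul(1, -4)), 13), -110) = Mul(Add(Add(9, -4, -7, -4), 13), -110) = Mul(Add(-6, 13), -110) = Mul(7, -110) = -770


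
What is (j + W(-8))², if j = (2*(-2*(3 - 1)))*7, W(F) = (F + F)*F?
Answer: 5184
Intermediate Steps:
W(F) = 2*F² (W(F) = (2*F)*F = 2*F²)
j = -56 (j = (2*(-2*2))*7 = (2*(-4))*7 = -8*7 = -56)
(j + W(-8))² = (-56 + 2*(-8)²)² = (-56 + 2*64)² = (-56 + 128)² = 72² = 5184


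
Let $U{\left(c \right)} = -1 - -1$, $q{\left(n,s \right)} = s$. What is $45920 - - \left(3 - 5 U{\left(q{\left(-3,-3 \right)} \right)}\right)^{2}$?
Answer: $45929$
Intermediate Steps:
$U{\left(c \right)} = 0$ ($U{\left(c \right)} = -1 + 1 = 0$)
$45920 - - \left(3 - 5 U{\left(q{\left(-3,-3 \right)} \right)}\right)^{2} = 45920 - - \left(3 - 0\right)^{2} = 45920 - - \left(3 + 0\right)^{2} = 45920 - - 3^{2} = 45920 - \left(-1\right) 9 = 45920 - -9 = 45920 + 9 = 45929$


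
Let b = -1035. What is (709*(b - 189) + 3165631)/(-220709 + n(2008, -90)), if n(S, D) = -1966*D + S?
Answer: -2297815/41761 ≈ -55.023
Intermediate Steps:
n(S, D) = S - 1966*D
(709*(b - 189) + 3165631)/(-220709 + n(2008, -90)) = (709*(-1035 - 189) + 3165631)/(-220709 + (2008 - 1966*(-90))) = (709*(-1224) + 3165631)/(-220709 + (2008 + 176940)) = (-867816 + 3165631)/(-220709 + 178948) = 2297815/(-41761) = 2297815*(-1/41761) = -2297815/41761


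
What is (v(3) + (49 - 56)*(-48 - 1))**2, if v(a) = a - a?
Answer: 117649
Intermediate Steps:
v(a) = 0
(v(3) + (49 - 56)*(-48 - 1))**2 = (0 + (49 - 56)*(-48 - 1))**2 = (0 - 7*(-49))**2 = (0 + 343)**2 = 343**2 = 117649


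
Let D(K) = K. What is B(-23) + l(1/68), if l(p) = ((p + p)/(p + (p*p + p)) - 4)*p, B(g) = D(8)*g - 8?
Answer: -447271/2329 ≈ -192.04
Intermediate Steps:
B(g) = -8 + 8*g (B(g) = 8*g - 8 = -8 + 8*g)
l(p) = p*(-4 + 2*p/(p² + 2*p)) (l(p) = ((2*p)/(p + (p² + p)) - 4)*p = ((2*p)/(p + (p + p²)) - 4)*p = ((2*p)/(p² + 2*p) - 4)*p = (2*p/(p² + 2*p) - 4)*p = (-4 + 2*p/(p² + 2*p))*p = p*(-4 + 2*p/(p² + 2*p)))
B(-23) + l(1/68) = (-8 + 8*(-23)) - 2*(3 + 2/68)/(68*(2 + 1/68)) = (-8 - 184) - 2*1/68*(3 + 2*(1/68))/(2 + 1/68) = -192 - 2*1/68*(3 + 1/34)/137/68 = -192 - 2*1/68*68/137*103/34 = -192 - 103/2329 = -447271/2329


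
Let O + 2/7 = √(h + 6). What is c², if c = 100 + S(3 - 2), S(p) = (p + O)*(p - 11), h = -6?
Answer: 422500/49 ≈ 8622.5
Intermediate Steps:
O = -2/7 (O = -2/7 + √(-6 + 6) = -2/7 + √0 = -2/7 + 0 = -2/7 ≈ -0.28571)
S(p) = (-11 + p)*(-2/7 + p) (S(p) = (p - 2/7)*(p - 11) = (-2/7 + p)*(-11 + p) = (-11 + p)*(-2/7 + p))
c = 650/7 (c = 100 + (22/7 + (3 - 2)² - 79*(3 - 2)/7) = 100 + (22/7 + 1² - 79/7*1) = 100 + (22/7 + 1 - 79/7) = 100 - 50/7 = 650/7 ≈ 92.857)
c² = (650/7)² = 422500/49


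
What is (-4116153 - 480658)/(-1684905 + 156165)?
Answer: 4596811/1528740 ≈ 3.0069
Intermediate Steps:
(-4116153 - 480658)/(-1684905 + 156165) = -4596811/(-1528740) = -4596811*(-1/1528740) = 4596811/1528740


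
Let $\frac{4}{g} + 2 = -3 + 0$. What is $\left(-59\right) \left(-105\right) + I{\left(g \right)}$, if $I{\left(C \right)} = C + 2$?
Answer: $\frac{30981}{5} \approx 6196.2$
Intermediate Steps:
$g = - \frac{4}{5}$ ($g = \frac{4}{-2 + \left(-3 + 0\right)} = \frac{4}{-2 - 3} = \frac{4}{-5} = 4 \left(- \frac{1}{5}\right) = - \frac{4}{5} \approx -0.8$)
$I{\left(C \right)} = 2 + C$
$\left(-59\right) \left(-105\right) + I{\left(g \right)} = \left(-59\right) \left(-105\right) + \left(2 - \frac{4}{5}\right) = 6195 + \frac{6}{5} = \frac{30981}{5}$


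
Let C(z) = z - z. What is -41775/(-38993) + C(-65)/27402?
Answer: 41775/38993 ≈ 1.0713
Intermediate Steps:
C(z) = 0
-41775/(-38993) + C(-65)/27402 = -41775/(-38993) + 0/27402 = -41775*(-1/38993) + 0*(1/27402) = 41775/38993 + 0 = 41775/38993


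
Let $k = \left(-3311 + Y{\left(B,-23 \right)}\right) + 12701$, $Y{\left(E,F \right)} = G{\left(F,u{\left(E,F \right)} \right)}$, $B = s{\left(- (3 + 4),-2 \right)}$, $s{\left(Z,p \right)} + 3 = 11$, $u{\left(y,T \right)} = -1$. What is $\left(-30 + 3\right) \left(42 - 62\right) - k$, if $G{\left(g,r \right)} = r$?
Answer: $-8849$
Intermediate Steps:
$s{\left(Z,p \right)} = 8$ ($s{\left(Z,p \right)} = -3 + 11 = 8$)
$B = 8$
$Y{\left(E,F \right)} = -1$
$k = 9389$ ($k = \left(-3311 - 1\right) + 12701 = -3312 + 12701 = 9389$)
$\left(-30 + 3\right) \left(42 - 62\right) - k = \left(-30 + 3\right) \left(42 - 62\right) - 9389 = \left(-27\right) \left(-20\right) - 9389 = 540 - 9389 = -8849$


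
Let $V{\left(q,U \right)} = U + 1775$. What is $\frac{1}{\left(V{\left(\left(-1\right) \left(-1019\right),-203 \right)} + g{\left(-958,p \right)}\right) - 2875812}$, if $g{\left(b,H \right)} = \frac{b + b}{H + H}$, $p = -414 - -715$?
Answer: $- \frac{301}{865147198} \approx -3.4792 \cdot 10^{-7}$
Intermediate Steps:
$p = 301$ ($p = -414 + 715 = 301$)
$V{\left(q,U \right)} = 1775 + U$
$g{\left(b,H \right)} = \frac{b}{H}$ ($g{\left(b,H \right)} = \frac{2 b}{2 H} = 2 b \frac{1}{2 H} = \frac{b}{H}$)
$\frac{1}{\left(V{\left(\left(-1\right) \left(-1019\right),-203 \right)} + g{\left(-958,p \right)}\right) - 2875812} = \frac{1}{\left(\left(1775 - 203\right) - \frac{958}{301}\right) - 2875812} = \frac{1}{\left(1572 - \frac{958}{301}\right) - 2875812} = \frac{1}{\frac{472214}{301} - 2875812} = \frac{1}{- \frac{865147198}{301}} = - \frac{301}{865147198}$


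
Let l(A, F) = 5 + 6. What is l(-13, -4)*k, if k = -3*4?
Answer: -132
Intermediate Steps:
l(A, F) = 11
k = -12
l(-13, -4)*k = 11*(-12) = -132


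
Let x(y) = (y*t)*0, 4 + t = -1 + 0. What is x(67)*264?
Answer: 0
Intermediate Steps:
t = -5 (t = -4 + (-1 + 0) = -4 - 1 = -5)
x(y) = 0 (x(y) = (y*(-5))*0 = -5*y*0 = 0)
x(67)*264 = 0*264 = 0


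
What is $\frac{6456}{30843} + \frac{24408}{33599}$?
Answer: $\frac{323243696}{345431319} \approx 0.93577$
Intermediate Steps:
$\frac{6456}{30843} + \frac{24408}{33599} = 6456 \cdot \frac{1}{30843} + 24408 \cdot \frac{1}{33599} = \frac{2152}{10281} + \frac{24408}{33599} = \frac{323243696}{345431319}$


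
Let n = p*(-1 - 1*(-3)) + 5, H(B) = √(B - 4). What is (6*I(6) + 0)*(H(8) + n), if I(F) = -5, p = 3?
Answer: -390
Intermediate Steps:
H(B) = √(-4 + B)
n = 11 (n = 3*(-1 - 1*(-3)) + 5 = 3*(-1 + 3) + 5 = 3*2 + 5 = 6 + 5 = 11)
(6*I(6) + 0)*(H(8) + n) = (6*(-5) + 0)*(√(-4 + 8) + 11) = (-30 + 0)*(√4 + 11) = -30*(2 + 11) = -30*13 = -390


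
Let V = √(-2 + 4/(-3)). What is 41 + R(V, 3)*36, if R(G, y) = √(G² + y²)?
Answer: 41 + 12*√51 ≈ 126.70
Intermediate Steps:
V = I*√30/3 (V = √(-2 + 4*(-⅓)) = √(-2 - 4/3) = √(-10/3) = I*√30/3 ≈ 1.8257*I)
41 + R(V, 3)*36 = 41 + √((I*√30/3)² + 3²)*36 = 41 + √(-10/3 + 9)*36 = 41 + √(17/3)*36 = 41 + (√51/3)*36 = 41 + 12*√51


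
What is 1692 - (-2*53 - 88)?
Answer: 1886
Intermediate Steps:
1692 - (-2*53 - 88) = 1692 - (-106 - 88) = 1692 - 1*(-194) = 1692 + 194 = 1886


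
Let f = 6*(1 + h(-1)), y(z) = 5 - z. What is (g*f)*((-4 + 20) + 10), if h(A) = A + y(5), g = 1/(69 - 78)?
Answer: 0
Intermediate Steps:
g = -1/9 (g = 1/(-9) = -1/9 ≈ -0.11111)
h(A) = A (h(A) = A + (5 - 1*5) = A + (5 - 5) = A + 0 = A)
f = 0 (f = 6*(1 - 1) = 6*0 = 0)
(g*f)*((-4 + 20) + 10) = (-1/9*0)*((-4 + 20) + 10) = 0*(16 + 10) = 0*26 = 0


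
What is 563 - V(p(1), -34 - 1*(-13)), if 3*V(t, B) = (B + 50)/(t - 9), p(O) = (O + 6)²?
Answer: 67531/120 ≈ 562.76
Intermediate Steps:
p(O) = (6 + O)²
V(t, B) = (50 + B)/(3*(-9 + t)) (V(t, B) = ((B + 50)/(t - 9))/3 = ((50 + B)/(-9 + t))/3 = (50 + B)/(3*(-9 + t)))
563 - V(p(1), -34 - 1*(-13)) = 563 - (50 + (-34 - 1*(-13)))/(3*(-9 + (6 + 1)²)) = 563 - (50 + (-34 + 13))/(3*(-9 + 7²)) = 563 - (50 - 21)/(3*(-9 + 49)) = 563 - 29/(3*40) = 563 - 1*29/120 = 563 - 29/120 = 67531/120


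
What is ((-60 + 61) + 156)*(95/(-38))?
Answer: -785/2 ≈ -392.50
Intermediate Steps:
((-60 + 61) + 156)*(95/(-38)) = (1 + 156)*(95*(-1/38)) = 157*(-5/2) = -785/2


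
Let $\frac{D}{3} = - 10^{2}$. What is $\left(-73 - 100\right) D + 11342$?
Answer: $63242$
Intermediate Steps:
$D = -300$ ($D = 3 \left(- 10^{2}\right) = 3 \left(\left(-1\right) 100\right) = 3 \left(-100\right) = -300$)
$\left(-73 - 100\right) D + 11342 = \left(-73 - 100\right) \left(-300\right) + 11342 = \left(-173\right) \left(-300\right) + 11342 = 51900 + 11342 = 63242$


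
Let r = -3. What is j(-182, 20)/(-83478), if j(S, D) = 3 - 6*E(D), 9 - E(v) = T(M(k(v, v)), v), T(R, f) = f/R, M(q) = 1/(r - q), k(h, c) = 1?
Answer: 177/27826 ≈ 0.0063610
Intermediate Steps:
M(q) = 1/(-3 - q)
E(v) = 9 + 4*v (E(v) = 9 - v/((-1/(3 + 1))) = 9 - v/((-1/4)) = 9 - v/((-1*¼)) = 9 - v/(-¼) = 9 - v*(-4) = 9 - (-4)*v = 9 + 4*v)
j(S, D) = -51 - 24*D (j(S, D) = 3 - 6*(9 + 4*D) = 3 + (-54 - 24*D) = -51 - 24*D)
j(-182, 20)/(-83478) = (-51 - 24*20)/(-83478) = (-51 - 480)*(-1/83478) = -531*(-1/83478) = 177/27826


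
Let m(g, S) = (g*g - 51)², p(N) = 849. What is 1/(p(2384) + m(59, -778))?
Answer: 1/11765749 ≈ 8.4993e-8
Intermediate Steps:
m(g, S) = (-51 + g²)² (m(g, S) = (g² - 51)² = (-51 + g²)²)
1/(p(2384) + m(59, -778)) = 1/(849 + (-51 + 59²)²) = 1/(849 + (-51 + 3481)²) = 1/(849 + 3430²) = 1/(849 + 11764900) = 1/11765749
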